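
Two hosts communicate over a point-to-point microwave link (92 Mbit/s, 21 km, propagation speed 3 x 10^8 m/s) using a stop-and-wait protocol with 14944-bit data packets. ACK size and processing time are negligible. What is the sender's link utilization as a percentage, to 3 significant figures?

t_tx = L/R = 14944/92000000 = 0.000162435 s.
t_prop = 21000/300000000 = 7e-05 s; RTT = 0.00014 s.
Cycle = t_tx + RTT = 0.000302435 s.
Utilization = t_tx / cycle = 0.000162435/0.000302435 = 53.7 %.

53.7 %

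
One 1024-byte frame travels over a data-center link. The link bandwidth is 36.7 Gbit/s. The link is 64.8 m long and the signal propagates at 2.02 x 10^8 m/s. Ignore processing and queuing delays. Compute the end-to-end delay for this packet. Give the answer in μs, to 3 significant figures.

0.544 μs

L = 1024 × 8 = 8192 bits.
Transmission delay = L/R = 8192 / 36700000000 = 0.223215 μs.
Propagation delay = d/s = 64.8 m / 202000000 m/s = 0.320792 μs.
Total = 0.544 μs.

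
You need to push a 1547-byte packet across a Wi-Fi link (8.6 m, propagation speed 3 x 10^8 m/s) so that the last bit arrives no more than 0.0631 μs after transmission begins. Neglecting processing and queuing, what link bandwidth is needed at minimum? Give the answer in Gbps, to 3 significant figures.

359 Gbps

L = 12376 bits.
Propagation delay = 8.6 / 300000000 = 0.0286667 μs.
Transmission budget = 0.0631 − 0.0286667 = 0.0344333 μs.
R ≥ L / t_tx = 12376 bits / 3.44333e-08 s = 359 Gbps.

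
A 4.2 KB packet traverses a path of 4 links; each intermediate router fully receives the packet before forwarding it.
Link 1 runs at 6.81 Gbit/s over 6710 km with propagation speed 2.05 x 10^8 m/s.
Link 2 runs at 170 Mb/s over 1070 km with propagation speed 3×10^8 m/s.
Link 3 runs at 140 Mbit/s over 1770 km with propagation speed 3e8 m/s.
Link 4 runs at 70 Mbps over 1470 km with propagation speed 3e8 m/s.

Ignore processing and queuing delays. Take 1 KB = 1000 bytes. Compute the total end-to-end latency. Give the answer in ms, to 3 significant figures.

48.0 ms

L = 33600 bits.
Transmission delays (L/R per hop): 0.00493392, 0.197647, 0.24, 0.48 ms; sum = 0.922581 ms.
Propagation delays (d/s per hop): 32.7317, 3.56667, 5.9, 4.9 ms; sum = 47.0984 ms.
End-to-end = 48.0 ms.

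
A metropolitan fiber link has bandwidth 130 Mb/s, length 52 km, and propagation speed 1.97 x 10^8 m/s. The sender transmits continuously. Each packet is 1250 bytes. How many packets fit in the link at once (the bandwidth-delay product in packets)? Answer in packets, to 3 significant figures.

Propagation delay = 52000 / 197000000 = 0.000263959 s.
BDP = R × t_prop = 130000000 × 0.000263959 = 34314.7 bits.
In packets of 10000 bits: 3.43 packets.

3.43 packets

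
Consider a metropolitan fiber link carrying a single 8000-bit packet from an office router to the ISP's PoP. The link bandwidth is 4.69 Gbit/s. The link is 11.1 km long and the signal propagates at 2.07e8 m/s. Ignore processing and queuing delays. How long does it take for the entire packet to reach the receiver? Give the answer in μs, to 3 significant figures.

Transmission delay = L/R = 8000 / 4690000000 = 1.70576 μs.
Propagation delay = d/s = 11100 m / 2.07e+08 m/s = 53.6232 μs.
Total = 55.3 μs.

55.3 μs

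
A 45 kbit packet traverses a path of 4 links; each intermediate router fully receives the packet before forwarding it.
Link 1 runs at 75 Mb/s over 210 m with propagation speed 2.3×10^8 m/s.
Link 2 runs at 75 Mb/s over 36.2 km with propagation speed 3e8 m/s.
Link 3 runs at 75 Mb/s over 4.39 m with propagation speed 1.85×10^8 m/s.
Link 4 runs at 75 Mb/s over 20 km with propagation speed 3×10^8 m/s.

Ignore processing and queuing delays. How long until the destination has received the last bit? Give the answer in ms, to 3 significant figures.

2.59 ms

L = 45000 bits.
Transmission delay per hop = L/R = 45000/75000000 = 0.6 ms; 4 hops → 2.4 ms.
Propagation delays (d/s per hop): 0.000913043, 0.120667, 2.37297e-05, 0.0666667 ms; sum = 0.18827 ms.
End-to-end = 2.59 ms.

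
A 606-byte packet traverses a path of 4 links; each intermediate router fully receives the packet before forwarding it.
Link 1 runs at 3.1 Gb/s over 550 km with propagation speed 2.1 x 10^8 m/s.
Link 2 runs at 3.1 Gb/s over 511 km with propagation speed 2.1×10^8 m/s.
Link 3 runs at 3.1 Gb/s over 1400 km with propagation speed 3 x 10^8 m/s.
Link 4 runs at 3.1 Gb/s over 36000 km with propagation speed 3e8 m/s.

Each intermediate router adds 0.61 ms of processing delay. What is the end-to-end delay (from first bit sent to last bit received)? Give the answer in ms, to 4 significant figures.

L = 606 × 8 = 4848 bits.
Transmission delay per hop = L/R = 4848/3100000000 = 0.00156387 ms; 4 hops → 0.00625548 ms.
Propagation delays (d/s per hop): 2.61905, 2.43333, 4.66667, 120 ms; sum = 129.719 ms.
Processing at 3 router(s): 3 × 0.61 ms = 1.83 ms.
End-to-end = 131.6 ms.

131.6 ms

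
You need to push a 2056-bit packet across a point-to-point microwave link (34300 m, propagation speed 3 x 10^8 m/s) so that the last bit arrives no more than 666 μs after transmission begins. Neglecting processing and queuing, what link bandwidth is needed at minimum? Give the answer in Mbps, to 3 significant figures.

Propagation delay = 34300 / 300000000 = 114.333 μs.
Transmission budget = 666 − 114.333 = 551.667 μs.
R ≥ L / t_tx = 2056 bits / 0.000551667 s = 3.73 Mbps.

3.73 Mbps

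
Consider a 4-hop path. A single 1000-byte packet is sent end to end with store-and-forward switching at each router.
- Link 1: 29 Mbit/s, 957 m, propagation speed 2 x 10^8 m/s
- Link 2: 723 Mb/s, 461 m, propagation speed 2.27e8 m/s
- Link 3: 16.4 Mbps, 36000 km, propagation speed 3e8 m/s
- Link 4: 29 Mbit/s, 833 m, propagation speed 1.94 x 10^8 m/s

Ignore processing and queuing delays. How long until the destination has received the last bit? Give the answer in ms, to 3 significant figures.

121 ms

L = 1000 × 8 = 8000 bits.
Transmission delays (L/R per hop): 0.275862, 0.011065, 0.487805, 0.275862 ms; sum = 1.05059 ms.
Propagation delays (d/s per hop): 0.004785, 0.00203084, 120, 0.00429381 ms; sum = 120.011 ms.
End-to-end = 121 ms.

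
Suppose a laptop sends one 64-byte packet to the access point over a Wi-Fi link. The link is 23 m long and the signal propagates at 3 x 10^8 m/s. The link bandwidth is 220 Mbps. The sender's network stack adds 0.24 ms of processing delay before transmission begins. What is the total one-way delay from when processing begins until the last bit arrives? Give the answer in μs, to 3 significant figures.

L = 64 × 8 = 512 bits.
Transmission delay = L/R = 512 / 220000000 = 2.32727 μs.
Propagation delay = d/s = 23 m / 300000000 m/s = 0.0766667 μs.
Plus processing delay 0.24 ms = 240 μs.
Total = 242 μs.

242 μs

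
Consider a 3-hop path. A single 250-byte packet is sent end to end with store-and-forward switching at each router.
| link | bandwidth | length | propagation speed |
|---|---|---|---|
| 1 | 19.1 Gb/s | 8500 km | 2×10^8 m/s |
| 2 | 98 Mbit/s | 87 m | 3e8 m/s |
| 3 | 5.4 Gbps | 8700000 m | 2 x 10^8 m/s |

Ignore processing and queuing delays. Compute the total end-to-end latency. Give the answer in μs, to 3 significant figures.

86000 μs

L = 250 × 8 = 2000 bits.
Transmission delays (L/R per hop): 0.104712, 20.4082, 0.37037 μs; sum = 20.8832 μs.
Propagation delays (d/s per hop): 42500, 0.29, 43500 μs; sum = 86000.3 μs.
End-to-end = 86000 μs.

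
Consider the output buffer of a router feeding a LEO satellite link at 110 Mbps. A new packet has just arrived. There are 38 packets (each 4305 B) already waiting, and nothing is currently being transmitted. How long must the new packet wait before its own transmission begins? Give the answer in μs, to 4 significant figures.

11900 μs

Each queued packet: L/R = 34440/110000000 = 313.091 μs.
38 queued → 11897.5 μs.
Queuing delay = 11900 μs.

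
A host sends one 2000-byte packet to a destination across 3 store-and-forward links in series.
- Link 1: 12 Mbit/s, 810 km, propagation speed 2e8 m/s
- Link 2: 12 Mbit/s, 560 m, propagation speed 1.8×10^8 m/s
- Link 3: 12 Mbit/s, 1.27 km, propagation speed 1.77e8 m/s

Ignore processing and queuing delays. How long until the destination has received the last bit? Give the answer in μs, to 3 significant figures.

8060 μs

L = 2000 × 8 = 16000 bits.
Transmission delay per hop = L/R = 16000/12000000 = 1333.33 μs; 3 hops → 4000 μs.
Propagation delays (d/s per hop): 4050, 3.11111, 7.17514 μs; sum = 4060.29 μs.
End-to-end = 8060 μs.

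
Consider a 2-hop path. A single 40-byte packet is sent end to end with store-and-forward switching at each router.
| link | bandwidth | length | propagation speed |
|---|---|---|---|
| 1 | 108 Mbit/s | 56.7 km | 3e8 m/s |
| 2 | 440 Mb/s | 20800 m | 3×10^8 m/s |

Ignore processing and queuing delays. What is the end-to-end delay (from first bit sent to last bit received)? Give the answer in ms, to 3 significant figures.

0.262 ms

L = 40 × 8 = 320 bits.
Transmission delays (L/R per hop): 0.00296296, 0.000727273 ms; sum = 0.00369024 ms.
Propagation delays (d/s per hop): 0.189, 0.0693333 ms; sum = 0.258333 ms.
End-to-end = 0.262 ms.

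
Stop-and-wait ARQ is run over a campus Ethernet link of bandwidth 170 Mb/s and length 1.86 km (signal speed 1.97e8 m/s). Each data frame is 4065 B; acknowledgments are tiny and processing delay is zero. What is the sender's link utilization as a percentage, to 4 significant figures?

91.02 %

t_tx = L/R = 32520/170000000 = 0.000191294 s.
t_prop = 1860/197000000 = 9.44162e-06 s; RTT = 1.88832e-05 s.
Cycle = t_tx + RTT = 0.000210177 s.
Utilization = t_tx / cycle = 0.000191294/0.000210177 = 91.02 %.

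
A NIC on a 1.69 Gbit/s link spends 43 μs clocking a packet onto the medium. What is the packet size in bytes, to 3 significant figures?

L = R × t_tx = 1690000000 b/s × 4.3e-05 s = 72670 bits.
In bytes: 72670 / 8 = 9080 bytes.

9080 bytes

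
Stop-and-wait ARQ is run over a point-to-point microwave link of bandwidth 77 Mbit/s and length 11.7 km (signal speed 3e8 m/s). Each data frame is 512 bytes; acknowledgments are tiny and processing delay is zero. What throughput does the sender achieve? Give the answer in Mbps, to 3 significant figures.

31.2 Mbps

t_tx = L/R = 4096/77000000 = 5.31948e-05 s.
t_prop = 11700/300000000 = 3.9e-05 s; RTT = 7.8e-05 s.
Cycle = t_tx + RTT = 0.000131195 s.
Throughput = L / cycle = 4096 / 0.000131195 = 31.2 Mbps.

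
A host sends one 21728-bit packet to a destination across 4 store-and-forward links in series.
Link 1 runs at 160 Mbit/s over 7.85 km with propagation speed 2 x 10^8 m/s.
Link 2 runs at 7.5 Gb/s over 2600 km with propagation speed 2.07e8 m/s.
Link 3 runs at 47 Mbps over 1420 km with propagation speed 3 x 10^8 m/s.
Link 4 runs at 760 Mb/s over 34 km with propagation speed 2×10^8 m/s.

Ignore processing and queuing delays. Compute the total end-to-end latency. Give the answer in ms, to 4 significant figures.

Transmission delays (L/R per hop): 0.1358, 0.00289707, 0.462298, 0.0285895 ms; sum = 0.629584 ms.
Propagation delays (d/s per hop): 0.03925, 12.5604, 4.73333, 0.17 ms; sum = 17.503 ms.
End-to-end = 18.13 ms.

18.13 ms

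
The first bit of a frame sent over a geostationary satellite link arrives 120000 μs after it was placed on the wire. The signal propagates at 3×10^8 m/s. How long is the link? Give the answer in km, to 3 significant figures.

d = s × t_prop = 300000000 × 0.12 = 36000 km.

36000 km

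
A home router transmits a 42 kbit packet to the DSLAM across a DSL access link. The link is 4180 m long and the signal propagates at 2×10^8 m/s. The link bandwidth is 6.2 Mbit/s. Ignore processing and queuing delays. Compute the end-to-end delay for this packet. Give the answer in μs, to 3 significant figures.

L = 42000 bits.
Transmission delay = L/R = 42000 / 6200000 = 6774.19 μs.
Propagation delay = d/s = 4180 m / 200000000 m/s = 20.9 μs.
Total = 6800 μs.

6800 μs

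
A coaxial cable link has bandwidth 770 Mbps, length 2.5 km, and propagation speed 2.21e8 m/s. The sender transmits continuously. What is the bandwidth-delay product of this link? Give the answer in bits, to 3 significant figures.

Propagation delay = 2500 / 221000000 = 1.13122e-05 s.
BDP = R × t_prop = 770000000 × 1.13122e-05 = 8710.41 bits.

8710 bits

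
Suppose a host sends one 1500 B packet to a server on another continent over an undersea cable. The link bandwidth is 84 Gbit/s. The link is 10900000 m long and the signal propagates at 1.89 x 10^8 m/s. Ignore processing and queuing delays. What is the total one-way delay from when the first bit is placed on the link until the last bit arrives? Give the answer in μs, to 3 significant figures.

L = 1500 × 8 = 12000 bits.
Transmission delay = L/R = 12000 / 84000000000 = 0.142857 μs.
Propagation delay = d/s = 10900000 m / 189000000 m/s = 57672 μs.
Total = 57700 μs.

57700 μs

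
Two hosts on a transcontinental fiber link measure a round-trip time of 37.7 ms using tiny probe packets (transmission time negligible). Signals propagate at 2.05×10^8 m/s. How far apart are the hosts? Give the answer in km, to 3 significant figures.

One-way propagation = RTT/2 = 18.85 ms.
d = s × t = 2.05e+08 × 0.01885 = 3860 km.

3860 km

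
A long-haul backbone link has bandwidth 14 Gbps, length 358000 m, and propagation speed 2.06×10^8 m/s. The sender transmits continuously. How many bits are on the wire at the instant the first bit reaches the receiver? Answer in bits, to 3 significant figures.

24300000 bits

Propagation delay = 358000 / 206000000 = 0.00173786 s.
BDP = R × t_prop = 14000000000 × 0.00173786 = 24330100 bits.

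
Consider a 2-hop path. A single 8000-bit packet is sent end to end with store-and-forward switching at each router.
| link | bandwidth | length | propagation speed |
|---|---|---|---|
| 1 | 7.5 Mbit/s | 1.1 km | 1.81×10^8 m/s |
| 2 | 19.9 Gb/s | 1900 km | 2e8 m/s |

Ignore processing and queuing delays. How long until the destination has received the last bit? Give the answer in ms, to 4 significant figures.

10.57 ms

Transmission delays (L/R per hop): 1.06667, 0.00040201 ms; sum = 1.06707 ms.
Propagation delays (d/s per hop): 0.00607735, 9.5 ms; sum = 9.50608 ms.
End-to-end = 10.57 ms.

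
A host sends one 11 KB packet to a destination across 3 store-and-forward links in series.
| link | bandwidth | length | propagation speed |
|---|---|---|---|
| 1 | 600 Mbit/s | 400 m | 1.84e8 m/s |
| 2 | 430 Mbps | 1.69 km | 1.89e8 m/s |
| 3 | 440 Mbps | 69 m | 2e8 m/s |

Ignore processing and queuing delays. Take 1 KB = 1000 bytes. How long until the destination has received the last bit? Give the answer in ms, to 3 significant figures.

L = 88000 bits.
Transmission delays (L/R per hop): 0.146667, 0.204651, 0.2 ms; sum = 0.551318 ms.
Propagation delays (d/s per hop): 0.00217391, 0.0089418, 0.000345 ms; sum = 0.0114607 ms.
End-to-end = 0.563 ms.

0.563 ms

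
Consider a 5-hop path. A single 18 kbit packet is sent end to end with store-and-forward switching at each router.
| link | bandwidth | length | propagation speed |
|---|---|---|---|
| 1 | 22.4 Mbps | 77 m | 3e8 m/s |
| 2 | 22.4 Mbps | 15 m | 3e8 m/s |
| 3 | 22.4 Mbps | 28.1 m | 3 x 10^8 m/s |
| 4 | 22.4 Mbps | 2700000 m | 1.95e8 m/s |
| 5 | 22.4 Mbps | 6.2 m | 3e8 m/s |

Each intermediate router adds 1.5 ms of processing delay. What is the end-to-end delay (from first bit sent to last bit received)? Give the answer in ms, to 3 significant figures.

23.9 ms

L = 18000 bits.
Transmission delay per hop = L/R = 18000/22400000 = 0.803571 ms; 5 hops → 4.01786 ms.
Propagation delays (d/s per hop): 0.000256667, 5e-05, 9.36667e-05, 13.8462, 2.06667e-05 ms; sum = 13.8466 ms.
Processing at 4 router(s): 4 × 1.5 ms = 6 ms.
End-to-end = 23.9 ms.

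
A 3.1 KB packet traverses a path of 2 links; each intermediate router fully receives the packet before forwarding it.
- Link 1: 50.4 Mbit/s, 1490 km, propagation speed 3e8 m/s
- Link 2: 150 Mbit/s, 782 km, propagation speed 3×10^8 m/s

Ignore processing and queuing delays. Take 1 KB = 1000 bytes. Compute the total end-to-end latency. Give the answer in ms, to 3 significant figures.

L = 24800 bits.
Transmission delays (L/R per hop): 0.492063, 0.165333 ms; sum = 0.657397 ms.
Propagation delays (d/s per hop): 4.96667, 2.60667 ms; sum = 7.57333 ms.
End-to-end = 8.23 ms.

8.23 ms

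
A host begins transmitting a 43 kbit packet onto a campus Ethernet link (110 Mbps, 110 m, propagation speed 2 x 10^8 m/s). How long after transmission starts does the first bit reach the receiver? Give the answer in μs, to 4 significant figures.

First bit experiences only propagation delay: d/s = 110/200000000 = 0.5500 μs.

0.5500 μs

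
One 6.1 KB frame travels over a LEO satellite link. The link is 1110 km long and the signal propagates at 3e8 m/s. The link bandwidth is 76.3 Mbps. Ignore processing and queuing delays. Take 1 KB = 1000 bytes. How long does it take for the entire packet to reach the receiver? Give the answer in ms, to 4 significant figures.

L = 48800 bits.
Transmission delay = L/R = 48800 / 76300000 = 0.639581 ms.
Propagation delay = d/s = 1110000 m / 300000000 m/s = 3.7 ms.
Total = 4.340 ms.

4.340 ms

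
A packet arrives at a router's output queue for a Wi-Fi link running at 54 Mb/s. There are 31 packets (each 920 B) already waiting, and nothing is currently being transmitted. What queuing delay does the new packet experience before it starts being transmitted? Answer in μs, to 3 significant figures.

4230 μs

Each queued packet: L/R = 7360/54000000 = 136.296 μs.
31 queued → 4225.19 μs.
Queuing delay = 4230 μs.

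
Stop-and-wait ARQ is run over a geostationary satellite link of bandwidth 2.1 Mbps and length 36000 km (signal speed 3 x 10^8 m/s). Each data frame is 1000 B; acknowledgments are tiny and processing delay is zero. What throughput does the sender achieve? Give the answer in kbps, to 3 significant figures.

32.8 kbps

t_tx = L/R = 8000/2100000 = 0.00380952 s.
t_prop = 36000000/300000000 = 0.12 s; RTT = 0.24 s.
Cycle = t_tx + RTT = 0.24381 s.
Throughput = L / cycle = 8000 / 0.24381 = 32.8 kbps.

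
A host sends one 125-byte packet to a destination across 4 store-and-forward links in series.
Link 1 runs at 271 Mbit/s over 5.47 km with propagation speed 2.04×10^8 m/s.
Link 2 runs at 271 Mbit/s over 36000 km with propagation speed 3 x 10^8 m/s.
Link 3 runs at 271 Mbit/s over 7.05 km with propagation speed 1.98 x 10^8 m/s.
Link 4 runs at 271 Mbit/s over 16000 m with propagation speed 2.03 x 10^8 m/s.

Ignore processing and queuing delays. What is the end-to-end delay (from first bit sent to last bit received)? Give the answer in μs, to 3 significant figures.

L = 125 × 8 = 1000 bits.
Transmission delay per hop = L/R = 1000/271000000 = 3.69004 μs; 4 hops → 14.7601 μs.
Propagation delays (d/s per hop): 26.8137, 120000, 35.6061, 78.8177 μs; sum = 120141 μs.
End-to-end = 120000 μs.

120000 μs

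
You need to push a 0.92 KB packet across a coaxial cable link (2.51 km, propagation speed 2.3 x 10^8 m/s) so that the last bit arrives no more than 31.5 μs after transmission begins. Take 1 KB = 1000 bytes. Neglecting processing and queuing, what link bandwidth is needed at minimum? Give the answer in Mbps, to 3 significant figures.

358 Mbps

L = 7360 bits.
Propagation delay = 2510 / 2.3e+08 = 10.913 μs.
Transmission budget = 31.5 − 10.913 = 20.587 μs.
R ≥ L / t_tx = 7360 bits / 2.0587e-05 s = 358 Mbps.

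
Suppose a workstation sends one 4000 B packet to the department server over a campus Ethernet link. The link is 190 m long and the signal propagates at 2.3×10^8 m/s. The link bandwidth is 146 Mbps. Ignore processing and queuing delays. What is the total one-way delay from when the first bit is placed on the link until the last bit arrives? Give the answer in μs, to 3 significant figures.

220 μs

L = 4000 × 8 = 32000 bits.
Transmission delay = L/R = 32000 / 146000000 = 219.178 μs.
Propagation delay = d/s = 190 m / 2.3e+08 m/s = 0.826087 μs.
Total = 220 μs.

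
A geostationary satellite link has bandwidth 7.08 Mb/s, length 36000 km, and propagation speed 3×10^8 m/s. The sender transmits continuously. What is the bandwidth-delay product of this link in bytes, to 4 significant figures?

Propagation delay = 36000000 / 300000000 = 0.12 s.
BDP = R × t_prop = 7080000 × 0.12 = 849600 bits.
In bytes: 849600/8 = 106200 bytes.

106200 bytes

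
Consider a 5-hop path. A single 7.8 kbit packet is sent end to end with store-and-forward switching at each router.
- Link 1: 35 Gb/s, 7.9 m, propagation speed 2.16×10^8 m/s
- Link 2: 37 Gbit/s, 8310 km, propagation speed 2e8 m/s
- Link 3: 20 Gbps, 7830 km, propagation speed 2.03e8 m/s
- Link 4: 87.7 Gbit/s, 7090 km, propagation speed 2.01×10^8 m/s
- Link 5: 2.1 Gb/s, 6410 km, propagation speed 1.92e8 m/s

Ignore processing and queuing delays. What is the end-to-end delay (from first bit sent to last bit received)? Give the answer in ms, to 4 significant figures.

L = 7800 bits.
Transmission delays (L/R per hop): 0.000222857, 0.000210811, 0.00039, 8.89396e-05, 0.00371429 ms; sum = 0.00462689 ms.
Propagation delays (d/s per hop): 3.65741e-05, 41.55, 38.5714, 35.2736, 33.3854 ms; sum = 148.781 ms.
End-to-end = 148.8 ms.

148.8 ms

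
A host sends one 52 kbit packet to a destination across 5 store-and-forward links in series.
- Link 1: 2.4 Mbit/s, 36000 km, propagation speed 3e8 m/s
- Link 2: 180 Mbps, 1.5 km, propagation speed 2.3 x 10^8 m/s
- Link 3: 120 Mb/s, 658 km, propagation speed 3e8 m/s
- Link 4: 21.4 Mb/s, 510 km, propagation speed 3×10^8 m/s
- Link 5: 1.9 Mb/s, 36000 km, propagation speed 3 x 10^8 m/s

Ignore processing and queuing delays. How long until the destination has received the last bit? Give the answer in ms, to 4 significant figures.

L = 52000 bits.
Transmission delays (L/R per hop): 21.6667, 0.288889, 0.433333, 2.42991, 27.3684 ms; sum = 52.1872 ms.
Propagation delays (d/s per hop): 120, 0.00652174, 2.19333, 1.7, 120 ms; sum = 243.9 ms.
End-to-end = 296.1 ms.

296.1 ms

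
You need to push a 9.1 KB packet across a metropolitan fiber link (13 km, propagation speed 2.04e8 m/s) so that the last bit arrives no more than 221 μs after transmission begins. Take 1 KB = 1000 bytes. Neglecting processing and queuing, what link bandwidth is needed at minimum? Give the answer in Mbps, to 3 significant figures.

463 Mbps

L = 72800 bits.
Propagation delay = 13000 / 204000000 = 63.7255 μs.
Transmission budget = 221 − 63.7255 = 157.275 μs.
R ≥ L / t_tx = 72800 bits / 0.000157275 s = 463 Mbps.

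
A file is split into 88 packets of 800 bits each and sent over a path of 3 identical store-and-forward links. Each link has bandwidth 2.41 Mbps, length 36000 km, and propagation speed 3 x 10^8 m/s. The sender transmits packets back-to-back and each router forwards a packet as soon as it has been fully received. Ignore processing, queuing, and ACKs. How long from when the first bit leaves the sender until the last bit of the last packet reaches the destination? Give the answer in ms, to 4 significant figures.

Per-hop transmission t_tx = L/R = 800/2410000 = 0.33195 ms.
Per-hop propagation t_prop = 36000000/300000000 = 120 ms.
Pipeline fill: first packet needs 3·t_tx to clear all hops; remaining 87 packets each add one t_tx.
Total = (3+88-1)·t_tx + 3·t_prop = 90·0.33195 + 3·120 = 389.9 ms.

389.9 ms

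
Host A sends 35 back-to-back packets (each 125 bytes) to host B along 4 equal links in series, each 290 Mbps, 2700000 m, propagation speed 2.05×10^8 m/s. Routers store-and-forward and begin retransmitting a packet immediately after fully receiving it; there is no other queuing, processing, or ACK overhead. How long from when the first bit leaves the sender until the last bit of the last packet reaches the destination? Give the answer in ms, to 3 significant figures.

52.8 ms

Per-hop transmission t_tx = L/R = 1000/290000000 = 0.00344828 ms.
Per-hop propagation t_prop = 2700000/2.05e+08 = 13.1707 ms.
Pipeline fill: first packet needs 4·t_tx to clear all hops; remaining 34 packets each add one t_tx.
Total = (4+35-1)·t_tx + 4·t_prop = 38·0.00344828 + 4·13.1707 = 52.8 ms.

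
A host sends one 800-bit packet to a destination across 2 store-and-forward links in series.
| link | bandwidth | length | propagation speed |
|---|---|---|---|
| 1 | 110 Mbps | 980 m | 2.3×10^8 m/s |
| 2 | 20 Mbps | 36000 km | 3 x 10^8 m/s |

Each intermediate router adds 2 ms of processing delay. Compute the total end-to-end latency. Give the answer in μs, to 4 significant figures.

122100 μs

Transmission delays (L/R per hop): 7.27273, 40 μs; sum = 47.2727 μs.
Propagation delays (d/s per hop): 4.26087, 120000 μs; sum = 120004 μs.
Processing at 1 router(s): 1 × 2 ms = 2000 μs.
End-to-end = 122100 μs.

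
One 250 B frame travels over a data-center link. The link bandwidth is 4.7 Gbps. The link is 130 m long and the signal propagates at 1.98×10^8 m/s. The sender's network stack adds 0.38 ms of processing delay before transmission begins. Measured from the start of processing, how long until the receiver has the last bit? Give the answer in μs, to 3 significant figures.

381 μs

L = 250 × 8 = 2000 bits.
Transmission delay = L/R = 2000 / 4700000000 = 0.425532 μs.
Propagation delay = d/s = 130 m / 198000000 m/s = 0.656566 μs.
Plus processing delay 0.38 ms = 380 μs.
Total = 381 μs.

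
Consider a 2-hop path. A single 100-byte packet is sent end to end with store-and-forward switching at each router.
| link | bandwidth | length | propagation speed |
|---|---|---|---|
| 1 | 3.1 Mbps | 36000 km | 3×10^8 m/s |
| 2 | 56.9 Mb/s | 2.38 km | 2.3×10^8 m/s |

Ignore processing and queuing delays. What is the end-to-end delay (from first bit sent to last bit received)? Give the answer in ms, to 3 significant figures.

L = 100 × 8 = 800 bits.
Transmission delays (L/R per hop): 0.258065, 0.0140598 ms; sum = 0.272124 ms.
Propagation delays (d/s per hop): 120, 0.0103478 ms; sum = 120.01 ms.
End-to-end = 120 ms.

120 ms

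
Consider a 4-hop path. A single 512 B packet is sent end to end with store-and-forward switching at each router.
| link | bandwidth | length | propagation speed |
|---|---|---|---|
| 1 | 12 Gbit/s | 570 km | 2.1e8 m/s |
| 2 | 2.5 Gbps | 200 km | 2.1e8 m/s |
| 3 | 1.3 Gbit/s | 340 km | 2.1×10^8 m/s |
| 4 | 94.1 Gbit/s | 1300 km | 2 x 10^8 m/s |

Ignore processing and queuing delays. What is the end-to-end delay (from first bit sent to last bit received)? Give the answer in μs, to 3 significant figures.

11800 μs

L = 512 × 8 = 4096 bits.
Transmission delays (L/R per hop): 0.341333, 1.6384, 3.15077, 0.0435282 μs; sum = 5.17403 μs.
Propagation delays (d/s per hop): 2714.29, 952.381, 1619.05, 6500 μs; sum = 11785.7 μs.
End-to-end = 11800 μs.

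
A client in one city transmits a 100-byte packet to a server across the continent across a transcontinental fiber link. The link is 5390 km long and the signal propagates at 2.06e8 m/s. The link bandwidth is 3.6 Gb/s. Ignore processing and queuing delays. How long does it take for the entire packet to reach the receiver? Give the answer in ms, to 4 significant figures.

L = 100 × 8 = 800 bits.
Transmission delay = L/R = 800 / 3600000000 = 0.000222222 ms.
Propagation delay = d/s = 5390000 m / 206000000 m/s = 26.165 ms.
Total = 26.17 ms.

26.17 ms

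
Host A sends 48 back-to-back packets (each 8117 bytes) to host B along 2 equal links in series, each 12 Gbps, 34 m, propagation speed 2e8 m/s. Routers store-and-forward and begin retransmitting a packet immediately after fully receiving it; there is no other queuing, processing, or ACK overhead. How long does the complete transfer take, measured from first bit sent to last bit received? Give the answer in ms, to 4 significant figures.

Per-hop transmission t_tx = L/R = 64936/12000000000 = 0.00541133 ms.
Per-hop propagation t_prop = 34/200000000 = 0.00017 ms.
Pipeline fill: first packet needs 2·t_tx to clear all hops; remaining 47 packets each add one t_tx.
Total = (2+48-1)·t_tx + 2·t_prop = 49·0.00541133 + 2·0.00017 = 0.2655 ms.

0.2655 ms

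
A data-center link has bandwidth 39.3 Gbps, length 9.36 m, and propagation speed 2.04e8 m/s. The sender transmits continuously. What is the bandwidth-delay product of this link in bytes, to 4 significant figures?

Propagation delay = 9.36 / 204000000 = 4.58824e-08 s.
BDP = R × t_prop = 39300000000 × 4.58824e-08 = 1803.18 bits.
In bytes: 1803.18/8 = 225.4 bytes.

225.4 bytes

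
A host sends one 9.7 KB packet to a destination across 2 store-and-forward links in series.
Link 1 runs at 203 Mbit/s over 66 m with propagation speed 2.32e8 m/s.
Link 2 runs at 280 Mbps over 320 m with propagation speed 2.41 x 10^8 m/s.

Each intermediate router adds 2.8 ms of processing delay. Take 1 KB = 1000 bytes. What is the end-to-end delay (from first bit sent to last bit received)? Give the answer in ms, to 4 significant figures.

L = 77600 bits.
Transmission delays (L/R per hop): 0.382266, 0.277143 ms; sum = 0.659409 ms.
Propagation delays (d/s per hop): 0.000284483, 0.0013278 ms; sum = 0.00161228 ms.
Processing at 1 router(s): 1 × 2.8 ms = 2.8 ms.
End-to-end = 3.461 ms.

3.461 ms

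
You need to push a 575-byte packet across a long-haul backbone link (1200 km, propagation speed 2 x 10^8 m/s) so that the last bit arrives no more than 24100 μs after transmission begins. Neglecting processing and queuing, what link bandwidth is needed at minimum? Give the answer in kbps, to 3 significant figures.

254 kbps

L = 4600 bits.
Propagation delay = 1200000 / 200000000 = 6000 μs.
Transmission budget = 24100 − 6000 = 18100 μs.
R ≥ L / t_tx = 4600 bits / 0.0181 s = 254 kbps.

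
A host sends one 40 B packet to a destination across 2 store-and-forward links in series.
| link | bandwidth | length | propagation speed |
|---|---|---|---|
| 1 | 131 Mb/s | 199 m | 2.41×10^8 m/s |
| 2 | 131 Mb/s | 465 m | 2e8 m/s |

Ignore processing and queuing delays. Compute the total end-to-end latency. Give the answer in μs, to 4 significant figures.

L = 40 × 8 = 320 bits.
Transmission delay per hop = L/R = 320/131000000 = 2.44275 μs; 2 hops → 4.8855 μs.
Propagation delays (d/s per hop): 0.825726, 2.325 μs; sum = 3.15073 μs.
End-to-end = 8.036 μs.

8.036 μs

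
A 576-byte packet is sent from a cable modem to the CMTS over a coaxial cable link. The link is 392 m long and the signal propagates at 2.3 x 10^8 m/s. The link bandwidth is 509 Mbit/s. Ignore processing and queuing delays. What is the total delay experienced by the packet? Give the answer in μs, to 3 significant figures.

10.8 μs

L = 576 × 8 = 4608 bits.
Transmission delay = L/R = 4608 / 509000000 = 9.05305 μs.
Propagation delay = d/s = 392 m / 2.3e+08 m/s = 1.70435 μs.
Total = 10.8 μs.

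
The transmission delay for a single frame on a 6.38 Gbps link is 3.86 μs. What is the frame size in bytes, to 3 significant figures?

3080 bytes

L = R × t_tx = 6380000000 b/s × 3.86e-06 s = 24626.8 bits.
In bytes: 24626.8 / 8 = 3080 bytes.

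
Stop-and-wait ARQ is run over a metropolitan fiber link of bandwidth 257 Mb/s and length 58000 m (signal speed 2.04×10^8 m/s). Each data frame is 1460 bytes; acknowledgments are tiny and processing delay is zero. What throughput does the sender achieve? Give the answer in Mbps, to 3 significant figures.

19.0 Mbps

t_tx = L/R = 11680/257000000 = 4.54475e-05 s.
t_prop = 58000/204000000 = 0.000284314 s; RTT = 0.000568627 s.
Cycle = t_tx + RTT = 0.000614075 s.
Throughput = L / cycle = 11680 / 0.000614075 = 19.0 Mbps.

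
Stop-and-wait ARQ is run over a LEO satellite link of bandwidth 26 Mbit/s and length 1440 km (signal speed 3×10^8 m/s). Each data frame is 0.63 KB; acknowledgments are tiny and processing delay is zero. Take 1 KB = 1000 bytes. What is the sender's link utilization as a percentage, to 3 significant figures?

1.98 %

t_tx = L/R = 5040/26000000 = 0.000193846 s.
t_prop = 1440000/300000000 = 0.0048 s; RTT = 0.0096 s.
Cycle = t_tx + RTT = 0.00979385 s.
Utilization = t_tx / cycle = 0.000193846/0.00979385 = 1.98 %.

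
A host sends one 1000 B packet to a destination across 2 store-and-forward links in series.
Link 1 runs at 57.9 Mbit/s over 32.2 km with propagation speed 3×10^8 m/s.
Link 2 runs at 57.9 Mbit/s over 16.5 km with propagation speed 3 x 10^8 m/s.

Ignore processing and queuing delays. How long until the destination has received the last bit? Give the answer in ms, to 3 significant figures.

0.439 ms

L = 1000 × 8 = 8000 bits.
Transmission delay per hop = L/R = 8000/57900000 = 0.138169 ms; 2 hops → 0.276339 ms.
Propagation delays (d/s per hop): 0.107333, 0.055 ms; sum = 0.162333 ms.
End-to-end = 0.439 ms.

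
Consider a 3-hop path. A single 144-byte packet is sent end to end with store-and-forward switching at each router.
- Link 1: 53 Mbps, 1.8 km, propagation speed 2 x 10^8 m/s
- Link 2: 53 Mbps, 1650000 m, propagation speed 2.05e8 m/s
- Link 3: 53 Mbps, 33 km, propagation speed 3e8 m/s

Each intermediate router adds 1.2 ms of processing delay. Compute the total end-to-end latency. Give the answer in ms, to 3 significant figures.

L = 144 × 8 = 1152 bits.
Transmission delay per hop = L/R = 1152/53000000 = 0.0217358 ms; 3 hops → 0.0652075 ms.
Propagation delays (d/s per hop): 0.009, 8.04878, 0.11 ms; sum = 8.16778 ms.
Processing at 2 router(s): 2 × 1.2 ms = 2.4 ms.
End-to-end = 10.6 ms.

10.6 ms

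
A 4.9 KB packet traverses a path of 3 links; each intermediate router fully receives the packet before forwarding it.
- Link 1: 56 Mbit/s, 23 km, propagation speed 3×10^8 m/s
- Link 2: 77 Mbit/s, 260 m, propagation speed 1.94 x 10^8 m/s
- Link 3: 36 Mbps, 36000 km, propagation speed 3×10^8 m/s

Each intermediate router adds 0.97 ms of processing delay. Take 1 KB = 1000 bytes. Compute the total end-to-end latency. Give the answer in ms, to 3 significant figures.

L = 39200 bits.
Transmission delays (L/R per hop): 0.7, 0.509091, 1.08889 ms; sum = 2.29798 ms.
Propagation delays (d/s per hop): 0.0766667, 0.00134021, 120 ms; sum = 120.078 ms.
Processing at 2 router(s): 2 × 0.97 ms = 1.94 ms.
End-to-end = 124 ms.

124 ms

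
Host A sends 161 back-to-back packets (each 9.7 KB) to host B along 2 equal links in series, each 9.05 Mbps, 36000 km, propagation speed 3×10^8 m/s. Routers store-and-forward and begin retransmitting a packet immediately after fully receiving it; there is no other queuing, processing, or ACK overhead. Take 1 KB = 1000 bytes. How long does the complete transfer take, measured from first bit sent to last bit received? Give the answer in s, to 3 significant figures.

Per-hop transmission t_tx = L/R = 77600/9050000 = 0.00857459 s.
Per-hop propagation t_prop = 36000000/300000000 = 0.12 s.
Pipeline fill: first packet needs 2·t_tx to clear all hops; remaining 160 packets each add one t_tx.
Total = (2+161-1)·t_tx + 2·t_prop = 162·0.00857459 + 2·0.12 = 1.63 s.

1.63 s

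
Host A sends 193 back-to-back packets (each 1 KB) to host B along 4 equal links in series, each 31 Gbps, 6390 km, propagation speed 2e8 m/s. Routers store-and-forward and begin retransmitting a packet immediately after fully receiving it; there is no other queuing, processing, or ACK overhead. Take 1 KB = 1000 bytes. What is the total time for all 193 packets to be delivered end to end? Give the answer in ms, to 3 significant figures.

128 ms

Per-hop transmission t_tx = L/R = 8000/31000000000 = 0.000258065 ms.
Per-hop propagation t_prop = 6390000/200000000 = 31.95 ms.
Pipeline fill: first packet needs 4·t_tx to clear all hops; remaining 192 packets each add one t_tx.
Total = (4+193-1)·t_tx + 4·t_prop = 196·0.000258065 + 4·31.95 = 128 ms.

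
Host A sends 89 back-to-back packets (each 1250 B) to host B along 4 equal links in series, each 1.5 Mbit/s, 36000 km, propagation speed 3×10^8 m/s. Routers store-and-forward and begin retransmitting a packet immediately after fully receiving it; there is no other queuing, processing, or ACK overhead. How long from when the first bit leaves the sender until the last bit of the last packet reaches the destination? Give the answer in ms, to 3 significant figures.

1090 ms

Per-hop transmission t_tx = L/R = 10000/1500000 = 6.66667 ms.
Per-hop propagation t_prop = 36000000/300000000 = 120 ms.
Pipeline fill: first packet needs 4·t_tx to clear all hops; remaining 88 packets each add one t_tx.
Total = (4+89-1)·t_tx + 4·t_prop = 92·6.66667 + 4·120 = 1090 ms.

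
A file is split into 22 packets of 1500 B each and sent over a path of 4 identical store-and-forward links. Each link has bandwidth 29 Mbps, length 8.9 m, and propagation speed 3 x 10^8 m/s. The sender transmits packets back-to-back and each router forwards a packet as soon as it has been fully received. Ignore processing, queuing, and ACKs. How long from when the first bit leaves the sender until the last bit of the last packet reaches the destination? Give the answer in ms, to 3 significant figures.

10.3 ms

Per-hop transmission t_tx = L/R = 12000/29000000 = 0.413793 ms.
Per-hop propagation t_prop = 8.9/300000000 = 2.96667e-05 ms.
Pipeline fill: first packet needs 4·t_tx to clear all hops; remaining 21 packets each add one t_tx.
Total = (4+22-1)·t_tx + 4·t_prop = 25·0.413793 + 4·2.96667e-05 = 10.3 ms.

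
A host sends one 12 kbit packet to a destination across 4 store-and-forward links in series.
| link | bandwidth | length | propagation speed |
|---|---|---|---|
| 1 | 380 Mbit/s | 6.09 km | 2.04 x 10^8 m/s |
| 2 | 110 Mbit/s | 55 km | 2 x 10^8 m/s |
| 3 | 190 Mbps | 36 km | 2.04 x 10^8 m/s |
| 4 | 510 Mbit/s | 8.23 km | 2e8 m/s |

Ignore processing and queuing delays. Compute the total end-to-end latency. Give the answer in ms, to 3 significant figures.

L = 12000 bits.
Transmission delays (L/R per hop): 0.0315789, 0.109091, 0.0631579, 0.0235294 ms; sum = 0.227357 ms.
Propagation delays (d/s per hop): 0.0298529, 0.275, 0.176471, 0.04115 ms; sum = 0.522474 ms.
End-to-end = 0.750 ms.

0.750 ms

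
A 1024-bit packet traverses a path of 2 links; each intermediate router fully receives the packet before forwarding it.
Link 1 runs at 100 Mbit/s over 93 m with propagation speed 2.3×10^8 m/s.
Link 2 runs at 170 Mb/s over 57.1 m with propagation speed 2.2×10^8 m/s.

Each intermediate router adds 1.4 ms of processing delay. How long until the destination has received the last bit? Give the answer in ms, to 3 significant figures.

Transmission delays (L/R per hop): 0.01024, 0.00602353 ms; sum = 0.0162635 ms.
Propagation delays (d/s per hop): 0.000404348, 0.000259545 ms; sum = 0.000663893 ms.
Processing at 1 router(s): 1 × 1.4 ms = 1.4 ms.
End-to-end = 1.42 ms.

1.42 ms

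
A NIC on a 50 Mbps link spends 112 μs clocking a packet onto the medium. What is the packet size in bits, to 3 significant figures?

L = R × t_tx = 50000000 b/s × 0.000112 s = 5600 bits.

5600 bits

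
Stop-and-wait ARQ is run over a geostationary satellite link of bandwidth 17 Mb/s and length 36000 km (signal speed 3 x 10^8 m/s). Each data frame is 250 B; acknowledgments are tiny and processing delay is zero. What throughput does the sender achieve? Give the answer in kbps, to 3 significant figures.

8.33 kbps

t_tx = L/R = 2000/17000000 = 0.000117647 s.
t_prop = 36000000/300000000 = 0.12 s; RTT = 0.24 s.
Cycle = t_tx + RTT = 0.240118 s.
Throughput = L / cycle = 2000 / 0.240118 = 8.33 kbps.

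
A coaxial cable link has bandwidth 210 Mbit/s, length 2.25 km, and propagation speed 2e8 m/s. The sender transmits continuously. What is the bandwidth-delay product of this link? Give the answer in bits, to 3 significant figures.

Propagation delay = 2250 / 200000000 = 1.125e-05 s.
BDP = R × t_prop = 210000000 × 1.125e-05 = 2362.5 bits.

2360 bits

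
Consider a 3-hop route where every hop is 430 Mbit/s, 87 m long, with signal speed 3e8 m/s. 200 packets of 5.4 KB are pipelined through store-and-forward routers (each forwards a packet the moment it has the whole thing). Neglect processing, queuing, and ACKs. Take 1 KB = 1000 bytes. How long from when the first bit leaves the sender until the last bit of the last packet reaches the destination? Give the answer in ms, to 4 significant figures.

Per-hop transmission t_tx = L/R = 43200/430000000 = 0.100465 ms.
Per-hop propagation t_prop = 87/300000000 = 0.00029 ms.
Pipeline fill: first packet needs 3·t_tx to clear all hops; remaining 199 packets each add one t_tx.
Total = (3+200-1)·t_tx + 3·t_prop = 202·0.100465 + 3·0.00029 = 20.29 ms.

20.29 ms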